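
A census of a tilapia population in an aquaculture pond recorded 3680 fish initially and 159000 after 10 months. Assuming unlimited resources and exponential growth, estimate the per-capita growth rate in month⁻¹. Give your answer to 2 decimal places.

From N(t) = N₀·e^(rt): e^(r·10) = 159000/3680 = 43.207.
r·10 = ln(43.207) = 3.766, so r = 3.766/10 = 0.3766.

0.38 per month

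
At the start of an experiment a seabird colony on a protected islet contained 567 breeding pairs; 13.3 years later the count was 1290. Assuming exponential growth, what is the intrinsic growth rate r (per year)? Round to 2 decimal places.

0.06 per year

From N(t) = N₀·e^(rt): e^(r·13.3) = 1290/567 = 2.2751.
r·13.3 = ln(2.2751) = 0.82204, so r = 0.82204/13.3 = 0.061807.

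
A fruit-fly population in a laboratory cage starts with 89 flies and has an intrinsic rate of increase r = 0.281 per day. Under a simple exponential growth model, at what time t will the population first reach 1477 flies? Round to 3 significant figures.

10.0 days

Set N₀·e^(rt) = 1477: e^(0.281·t) = 1477/89 = 16.596.
0.281·t = ln(16.596) = 2.8091, so t = 2.8091/0.281 = 9.9969.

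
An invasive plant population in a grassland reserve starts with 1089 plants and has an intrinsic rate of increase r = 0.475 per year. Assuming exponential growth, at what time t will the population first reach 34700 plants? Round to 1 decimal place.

Set N₀·e^(rt) = 34700: e^(0.475·t) = 34700/1089 = 31.864.
0.475·t = ln(31.864) = 3.4615, so t = 3.4615/0.475 = 7.2873.

7.3 years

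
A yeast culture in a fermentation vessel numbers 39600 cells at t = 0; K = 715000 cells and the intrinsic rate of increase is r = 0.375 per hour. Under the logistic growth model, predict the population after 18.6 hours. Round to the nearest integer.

A = (K − N₀)/N₀ = (715000 − 39600)/39600 = 17.056.
N(t) = K/(1 + A·e^(−rt)) = 715000/(1 + 17.056×e^(−0.375×18.6)).
e^(−6.975) = 0.00093497; denominator = 1 + 17.056×0.00093497 = 1.0159.
N = 715000/1.0159 = 703777.

703777 cells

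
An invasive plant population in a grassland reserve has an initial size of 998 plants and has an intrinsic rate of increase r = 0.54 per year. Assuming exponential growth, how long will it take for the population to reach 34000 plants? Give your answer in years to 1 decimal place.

Set N₀·e^(rt) = 34000: e^(0.54·t) = 34000/998 = 34.068.
0.54·t = ln(34.068) = 3.5284, so t = 3.5284/0.54 = 6.534.

6.5 years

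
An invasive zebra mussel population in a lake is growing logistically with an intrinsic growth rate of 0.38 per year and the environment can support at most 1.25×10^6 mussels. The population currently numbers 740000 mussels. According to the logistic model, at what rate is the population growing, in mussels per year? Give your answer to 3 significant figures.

115000 mussels per year

dN/dt = rN(1 − N/K) = 0.38 × 740000 × (1 − 740000/1.25×10^6).
1 − 740000/1.25×10^6 = 0.408; dN/dt = 0.38 × 740000 × 0.408 = 1.1473×10^5.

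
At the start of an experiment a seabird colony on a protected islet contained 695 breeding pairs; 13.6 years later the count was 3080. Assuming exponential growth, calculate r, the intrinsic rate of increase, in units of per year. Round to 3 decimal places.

From N(t) = N₀·e^(rt): e^(r·13.6) = 3080/695 = 4.4317.
r·13.6 = ln(4.4317) = 1.4888, so r = 1.4888/13.6 = 0.10947.

0.109 per year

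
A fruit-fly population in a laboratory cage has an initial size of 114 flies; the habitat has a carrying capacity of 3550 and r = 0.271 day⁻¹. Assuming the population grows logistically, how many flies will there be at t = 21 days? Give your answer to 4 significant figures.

A = (K − N₀)/N₀ = (3550 − 114)/114 = 30.14.
N(t) = K/(1 + A·e^(−rt)) = 3550/(1 + 30.14×e^(−0.271×21)).
e^(−5.691) = 0.0033762; denominator = 1 + 30.14×0.0033762 = 1.1018.
N = 3550/1.1018 = 3222.12.

3222 flies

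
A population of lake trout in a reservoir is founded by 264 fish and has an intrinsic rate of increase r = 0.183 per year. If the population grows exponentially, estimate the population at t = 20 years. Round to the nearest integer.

10259 fish

N(t) = N₀·e^(rt) = 264 × e^(0.183×20) = 264 × e^3.66.
e^3.66 ≈ 38.861, so N ≈ 264 × 38.861 = 10259.4.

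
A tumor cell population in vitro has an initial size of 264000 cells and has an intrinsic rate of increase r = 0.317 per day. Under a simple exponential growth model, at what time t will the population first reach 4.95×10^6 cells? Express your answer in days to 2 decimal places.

Set N₀·e^(rt) = 4.95×10^6: e^(0.317·t) = 4.95×10^6/264000 = 18.75.
0.317·t = ln(18.75) = 2.9312, so t = 2.9312/0.317 = 9.2467.

9.25 days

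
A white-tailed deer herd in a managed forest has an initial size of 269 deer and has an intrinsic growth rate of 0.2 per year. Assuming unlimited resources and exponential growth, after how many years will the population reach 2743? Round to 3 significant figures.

Set N₀·e^(rt) = 2743: e^(0.2·t) = 2743/269 = 10.197.
0.2·t = ln(10.197) = 2.3221, so t = 2.3221/0.2 = 11.61.

11.6 years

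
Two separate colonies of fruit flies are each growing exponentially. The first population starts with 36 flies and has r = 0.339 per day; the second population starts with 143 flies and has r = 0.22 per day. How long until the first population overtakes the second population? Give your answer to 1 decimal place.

11.6 days

Set 36·e^(0.339t) = 143·e^(0.22t).
e^((0.339 − 0.22)t) = 143/36 → e^(0.119·t) = 3.9722.
0.119·t = ln(3.9722) = 1.3793, so t = 1.3793/0.119 = 11.591.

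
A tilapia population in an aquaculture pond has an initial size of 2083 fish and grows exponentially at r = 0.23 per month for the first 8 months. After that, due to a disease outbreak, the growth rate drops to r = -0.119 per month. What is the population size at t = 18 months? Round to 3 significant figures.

3990 fish

Phase 1: N(8) = 2083·e^(0.23×8) = 2083·e^1.84 = 13115.7.
Phase 2 runs for 18 − 8 = 10 months at r = -0.119.
N(18) = 13115.7·e^(-0.119×10) = 13115.7·e^-1.19 = 3990.07.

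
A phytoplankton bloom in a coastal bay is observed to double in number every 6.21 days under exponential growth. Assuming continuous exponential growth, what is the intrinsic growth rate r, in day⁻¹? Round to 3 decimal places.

r = ln(2)/t_d = 0.6931/6.21 = 0.11162.

0.112 per day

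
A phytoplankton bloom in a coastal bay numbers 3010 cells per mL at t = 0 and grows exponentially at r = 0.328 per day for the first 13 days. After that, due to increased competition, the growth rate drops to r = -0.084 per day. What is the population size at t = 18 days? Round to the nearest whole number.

140603 cells per mL

Phase 1: N(13) = 3010·e^(0.328×13) = 3010·e^4.264 = 213992.
Phase 2 runs for 18 − 13 = 5 days at r = -0.084.
N(18) = 213992·e^(-0.084×5) = 213992·e^-0.42 = 140603.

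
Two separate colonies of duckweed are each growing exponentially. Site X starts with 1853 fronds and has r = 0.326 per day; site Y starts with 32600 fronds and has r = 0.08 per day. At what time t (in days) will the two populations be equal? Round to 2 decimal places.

11.66 days

Set 1853·e^(0.326t) = 32600·e^(0.08t).
e^((0.326 − 0.08)t) = 32600/1853 → e^(0.246·t) = 17.593.
0.246·t = ln(17.593) = 2.8675, so t = 2.8675/0.246 = 11.657.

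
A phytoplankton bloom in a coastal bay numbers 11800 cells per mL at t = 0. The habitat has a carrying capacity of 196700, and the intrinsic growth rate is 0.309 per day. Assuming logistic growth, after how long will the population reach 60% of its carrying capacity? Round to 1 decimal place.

A = (K − N₀)/N₀ = (196700 − 11800)/11800 = 15.669.
Solve 196700/(1 + 15.669·e^(−0.309t)) = 118020: 1 + 15.669·e^(−0.309t) = 1.6667, so e^(−0.309t) = 0.0425455.
−0.309·t = ln(0.0425455) = -3.1572, so t = 3.1572/0.309 = 10.217.

10.2 days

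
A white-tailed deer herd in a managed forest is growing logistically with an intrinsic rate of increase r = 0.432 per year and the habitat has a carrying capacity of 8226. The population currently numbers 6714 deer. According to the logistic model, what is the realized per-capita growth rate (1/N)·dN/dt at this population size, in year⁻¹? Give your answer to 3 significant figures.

0.0794 per year

(1/N)·dN/dt = r(1 − N/K) = 0.432 × (1 − 6714/8226).
= 0.432 × 0.18381 = 0.079405.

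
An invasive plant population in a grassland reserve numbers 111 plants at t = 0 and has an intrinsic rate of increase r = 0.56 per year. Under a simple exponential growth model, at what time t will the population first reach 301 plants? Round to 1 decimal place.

1.8 years

Set N₀·e^(rt) = 301: e^(0.56·t) = 301/111 = 2.7117.
0.56·t = ln(2.7117) = 0.99758, so t = 0.99758/0.56 = 1.7814.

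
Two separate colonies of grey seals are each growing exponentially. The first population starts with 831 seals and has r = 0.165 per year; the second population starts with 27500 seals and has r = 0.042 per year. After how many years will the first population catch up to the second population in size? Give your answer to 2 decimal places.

28.45 years

Set 831·e^(0.165t) = 27500·e^(0.042t).
e^((0.165 − 0.042)t) = 27500/831 → e^(0.123·t) = 33.093.
0.123·t = ln(33.093) = 3.4993, so t = 3.4993/0.123 = 28.45.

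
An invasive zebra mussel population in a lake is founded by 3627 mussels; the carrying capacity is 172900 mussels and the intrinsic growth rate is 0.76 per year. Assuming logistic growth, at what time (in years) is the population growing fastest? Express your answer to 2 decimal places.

Logistic growth is fastest at N = K/2 = 86450.
A = (K − N₀)/N₀ = 46.67. Set K/(1 + A·e^(−rt)) = K/2 → A·e^(−rt) = 1.
e^(−0.76t) = 1/46.67 = 0.0214269, so t = ln(46.67)/0.76 = 3.8431/0.76 = 5.0567.

5.06 years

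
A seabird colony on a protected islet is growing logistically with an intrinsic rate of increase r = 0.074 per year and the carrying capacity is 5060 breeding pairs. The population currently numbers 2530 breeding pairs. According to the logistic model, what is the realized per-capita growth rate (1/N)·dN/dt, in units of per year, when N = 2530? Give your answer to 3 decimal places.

(1/N)·dN/dt = r(1 − N/K) = 0.074 × (1 − 2530/5060).
= 0.074 × 0.5 = 0.037.

0.037 per year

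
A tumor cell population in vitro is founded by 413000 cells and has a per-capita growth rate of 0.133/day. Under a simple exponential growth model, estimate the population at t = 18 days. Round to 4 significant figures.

4525000 cells

N(t) = N₀·e^(rt) = 413000 × e^(0.133×18) = 413000 × e^2.394.
e^2.394 ≈ 10.957, so N ≈ 413000 × 10.957 = 4.525338×10^6.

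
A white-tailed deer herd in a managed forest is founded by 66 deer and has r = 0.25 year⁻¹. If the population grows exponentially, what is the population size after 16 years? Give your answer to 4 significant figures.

N(t) = N₀·e^(rt) = 66 × e^(0.25×16) = 66 × e^4.
e^4 ≈ 54.598, so N ≈ 66 × 54.598 = 3603.48.

3603 deer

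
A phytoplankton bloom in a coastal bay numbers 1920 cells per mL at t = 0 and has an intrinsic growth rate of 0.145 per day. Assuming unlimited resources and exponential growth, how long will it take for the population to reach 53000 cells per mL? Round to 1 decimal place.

22.9 days

Set N₀·e^(rt) = 53000: e^(0.145·t) = 53000/1920 = 27.604.
0.145·t = ln(27.604) = 3.318, so t = 3.318/0.145 = 22.883.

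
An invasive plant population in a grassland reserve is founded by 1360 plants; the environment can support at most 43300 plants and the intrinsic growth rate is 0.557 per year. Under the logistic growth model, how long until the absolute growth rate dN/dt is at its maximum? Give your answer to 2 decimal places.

Logistic growth is fastest at N = K/2 = 21650.
A = (K − N₀)/N₀ = 30.838. Set K/(1 + A·e^(−rt)) = K/2 → A·e^(−rt) = 1.
e^(−0.557t) = 1/30.838 = 0.0324273, so t = ln(30.838)/0.557 = 3.4288/0.557 = 6.1558.

6.16 years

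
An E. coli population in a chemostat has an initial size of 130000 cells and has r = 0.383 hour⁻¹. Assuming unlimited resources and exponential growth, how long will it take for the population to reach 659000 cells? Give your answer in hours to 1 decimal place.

4.2 hours

Set N₀·e^(rt) = 659000: e^(0.383·t) = 659000/130000 = 5.0692.
0.383·t = ln(5.0692) = 1.6232, so t = 1.6232/0.383 = 4.2381.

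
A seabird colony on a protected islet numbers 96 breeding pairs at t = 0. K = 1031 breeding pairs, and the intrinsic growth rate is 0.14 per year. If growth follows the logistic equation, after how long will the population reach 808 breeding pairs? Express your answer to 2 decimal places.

A = (K − N₀)/N₀ = (1031 − 96)/96 = 9.7396.
Solve 1031/(1 + 9.7396·e^(−0.14t)) = 808: 1 + 9.7396·e^(−0.14t) = 1.276, so e^(−0.14t) = 0.028337.
−0.14·t = ln(0.028337) = -3.5636, so t = 3.5636/0.14 = 25.454.

25.45 years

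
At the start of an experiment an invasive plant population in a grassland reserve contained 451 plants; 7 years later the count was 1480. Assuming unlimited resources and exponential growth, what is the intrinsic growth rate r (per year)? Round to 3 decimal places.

From N(t) = N₀·e^(rt): e^(r·7) = 1480/451 = 3.2816.
r·7 = ln(3.2816) = 1.1883, so r = 1.1883/7 = 0.16976.

0.170 per year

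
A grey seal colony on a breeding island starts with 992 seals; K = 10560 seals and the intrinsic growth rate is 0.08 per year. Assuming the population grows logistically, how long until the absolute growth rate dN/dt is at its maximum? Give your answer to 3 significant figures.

Logistic growth is fastest at N = K/2 = 5280.
A = (K − N₀)/N₀ = 9.6452. Set K/(1 + A·e^(−rt)) = K/2 → A·e^(−rt) = 1.
e^(−0.08t) = 1/9.6452 = 0.103679, so t = ln(9.6452)/0.08 = 2.2665/0.08 = 28.331.

28.3 years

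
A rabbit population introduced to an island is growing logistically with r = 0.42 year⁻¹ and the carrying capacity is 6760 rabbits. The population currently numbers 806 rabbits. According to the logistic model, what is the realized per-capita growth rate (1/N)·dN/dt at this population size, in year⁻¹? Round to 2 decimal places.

0.37 per year

(1/N)·dN/dt = r(1 − N/K) = 0.42 × (1 − 806/6760).
= 0.42 × 0.88077 = 0.36992.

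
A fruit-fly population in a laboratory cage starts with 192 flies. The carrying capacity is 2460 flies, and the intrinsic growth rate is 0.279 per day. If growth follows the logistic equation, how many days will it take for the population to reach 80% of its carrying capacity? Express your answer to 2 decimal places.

A = (K − N₀)/N₀ = (2460 − 192)/192 = 11.812.
Solve 2460/(1 + 11.812·e^(−0.279t)) = 1968: 1 + 11.812·e^(−0.279t) = 1.25, so e^(−0.279t) = 0.021164.
−0.279·t = ln(0.021164) = -3.8555, so t = 3.8555/0.279 = 13.819.

13.82 days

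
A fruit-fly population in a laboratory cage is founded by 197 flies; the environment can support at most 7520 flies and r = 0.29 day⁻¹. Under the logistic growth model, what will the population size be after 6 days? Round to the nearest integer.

A = (K − N₀)/N₀ = (7520 − 197)/197 = 37.173.
N(t) = K/(1 + A·e^(−rt)) = 7520/(1 + 37.173×e^(−0.29×6)).
e^(−1.74) = 0.17552; denominator = 1 + 37.173×0.17552 = 7.5245.
N = 7520/7.5245 = 999.396.

999 flies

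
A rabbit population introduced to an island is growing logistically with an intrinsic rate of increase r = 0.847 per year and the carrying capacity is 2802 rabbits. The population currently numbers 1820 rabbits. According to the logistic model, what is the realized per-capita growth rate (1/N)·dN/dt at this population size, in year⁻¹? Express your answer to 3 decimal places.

(1/N)·dN/dt = r(1 − N/K) = 0.847 × (1 − 1820/2802).
= 0.847 × 0.35046 = 0.29684.

0.297 per year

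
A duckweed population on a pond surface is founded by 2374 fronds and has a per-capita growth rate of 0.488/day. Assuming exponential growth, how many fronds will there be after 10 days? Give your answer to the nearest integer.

312491 fronds

N(t) = N₀·e^(rt) = 2374 × e^(0.488×10) = 2374 × e^4.88.
e^4.88 ≈ 131.63, so N ≈ 2374 × 131.63 = 312491.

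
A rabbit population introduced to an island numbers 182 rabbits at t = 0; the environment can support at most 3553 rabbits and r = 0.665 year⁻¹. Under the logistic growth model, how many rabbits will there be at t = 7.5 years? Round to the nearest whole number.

3154 rabbits

A = (K − N₀)/N₀ = (3553 − 182)/182 = 18.522.
N(t) = K/(1 + A·e^(−rt)) = 3553/(1 + 18.522×e^(−0.665×7.5)).
e^(−4.988) = 0.0068227; denominator = 1 + 18.522×0.0068227 = 1.1264.
N = 3553/1.1264 = 3154.38.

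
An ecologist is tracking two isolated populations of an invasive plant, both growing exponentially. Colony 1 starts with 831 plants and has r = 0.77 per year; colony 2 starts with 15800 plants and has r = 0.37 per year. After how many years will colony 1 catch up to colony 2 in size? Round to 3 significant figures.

Set 831·e^(0.77t) = 15800·e^(0.37t).
e^((0.77 − 0.37)t) = 15800/831 → e^(0.4·t) = 19.013.
0.4·t = ln(19.013) = 2.9451, so t = 2.9451/0.4 = 7.3628.

7.36 years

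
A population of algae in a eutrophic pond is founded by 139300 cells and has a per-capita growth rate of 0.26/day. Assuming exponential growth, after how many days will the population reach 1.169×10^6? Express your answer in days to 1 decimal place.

8.2 days

Set N₀·e^(rt) = 1.169×10^6: e^(0.26·t) = 1.169×10^6/139300 = 8.392.
0.26·t = ln(8.392) = 2.1273, so t = 2.1273/0.26 = 8.1818.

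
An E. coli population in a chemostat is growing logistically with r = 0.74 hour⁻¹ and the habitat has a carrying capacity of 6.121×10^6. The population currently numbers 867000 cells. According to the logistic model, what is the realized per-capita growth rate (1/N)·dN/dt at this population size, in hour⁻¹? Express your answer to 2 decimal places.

0.64 per hour

(1/N)·dN/dt = r(1 − N/K) = 0.74 × (1 − 867000/6.121×10^6).
= 0.74 × 0.85836 = 0.63518.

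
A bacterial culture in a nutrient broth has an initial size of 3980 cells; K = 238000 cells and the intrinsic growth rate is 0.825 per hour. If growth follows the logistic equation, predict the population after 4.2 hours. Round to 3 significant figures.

A = (K − N₀)/N₀ = (238000 − 3980)/3980 = 58.799.
N(t) = K/(1 + A·e^(−rt)) = 238000/(1 + 58.799×e^(−0.825×4.2)).
e^(−3.465) = 0.031273; denominator = 1 + 58.799×0.031273 = 2.8388.
N = 238000/2.8388 = 83837.6.

83800 cells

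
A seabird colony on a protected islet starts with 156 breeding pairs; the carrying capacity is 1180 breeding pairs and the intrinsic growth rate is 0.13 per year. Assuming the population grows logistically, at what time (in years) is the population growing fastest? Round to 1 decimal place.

Logistic growth is fastest at N = K/2 = 590.
A = (K − N₀)/N₀ = 6.5641. Set K/(1 + A·e^(−rt)) = K/2 → A·e^(−rt) = 1.
e^(−0.13t) = 1/6.5641 = 0.152344, so t = ln(6.5641)/0.13 = 1.8816/0.13 = 14.474.

14.5 years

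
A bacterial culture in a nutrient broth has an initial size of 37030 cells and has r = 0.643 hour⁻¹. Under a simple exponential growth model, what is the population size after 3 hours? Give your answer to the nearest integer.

N(t) = N₀·e^(rt) = 37030 × e^(0.643×3) = 37030 × e^1.929.
e^1.929 ≈ 6.8826, so N ≈ 37030 × 6.8826 = 254864.

254864 cells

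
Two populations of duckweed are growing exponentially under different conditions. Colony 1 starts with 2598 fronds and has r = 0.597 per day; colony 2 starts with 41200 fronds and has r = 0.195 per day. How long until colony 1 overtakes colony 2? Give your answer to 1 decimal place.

Set 2598·e^(0.597t) = 41200·e^(0.195t).
e^((0.597 − 0.195)t) = 41200/2598 → e^(0.402·t) = 15.858.
0.402·t = ln(15.858) = 2.7637, so t = 2.7637/0.402 = 6.8749.

6.9 days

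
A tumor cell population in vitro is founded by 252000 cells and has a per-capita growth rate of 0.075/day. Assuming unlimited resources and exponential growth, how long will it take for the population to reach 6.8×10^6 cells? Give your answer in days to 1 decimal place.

Set N₀·e^(rt) = 6.8×10^6: e^(0.075·t) = 6.8×10^6/252000 = 26.984.
0.075·t = ln(26.984) = 3.2952, so t = 3.2952/0.075 = 43.937.

43.9 days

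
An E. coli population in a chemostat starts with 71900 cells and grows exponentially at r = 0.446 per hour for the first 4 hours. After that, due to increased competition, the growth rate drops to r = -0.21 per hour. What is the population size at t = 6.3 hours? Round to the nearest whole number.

Phase 1: N(4) = 71900·e^(0.446×4) = 71900·e^1.784 = 428066.
Phase 2 runs for 6.3 − 4 = 2.3 hours at r = -0.21.
N(6.3) = 428066·e^(-0.21×2.3) = 428066·e^-0.483 = 264086.

264086 cells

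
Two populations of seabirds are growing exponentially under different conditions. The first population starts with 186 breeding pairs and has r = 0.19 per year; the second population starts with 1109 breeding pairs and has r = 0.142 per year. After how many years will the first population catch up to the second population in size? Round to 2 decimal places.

Set 186·e^(0.19t) = 1109·e^(0.142t).
e^((0.19 − 0.142)t) = 1109/186 → e^(0.048·t) = 5.9624.
0.048·t = ln(5.9624) = 1.7855, so t = 1.7855/0.048 = 37.197.

37.20 years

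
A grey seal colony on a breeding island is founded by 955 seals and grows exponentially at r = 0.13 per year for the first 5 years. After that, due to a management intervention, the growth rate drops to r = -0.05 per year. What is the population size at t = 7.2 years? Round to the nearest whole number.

1639 seals

Phase 1: N(5) = 955·e^(0.13×5) = 955·e^0.65 = 1829.34.
Phase 2 runs for 7.2 − 5 = 2.2 years at r = -0.05.
N(7.2) = 1829.34·e^(-0.05×2.2) = 1829.34·e^-0.11 = 1638.79.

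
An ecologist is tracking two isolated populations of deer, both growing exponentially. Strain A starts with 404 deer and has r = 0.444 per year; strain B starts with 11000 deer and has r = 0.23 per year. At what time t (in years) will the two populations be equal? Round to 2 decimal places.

15.44 years

Set 404·e^(0.444t) = 11000·e^(0.23t).
e^((0.444 − 0.23)t) = 11000/404 → e^(0.214·t) = 27.228.
0.214·t = ln(27.228) = 3.3042, so t = 3.3042/0.214 = 15.44.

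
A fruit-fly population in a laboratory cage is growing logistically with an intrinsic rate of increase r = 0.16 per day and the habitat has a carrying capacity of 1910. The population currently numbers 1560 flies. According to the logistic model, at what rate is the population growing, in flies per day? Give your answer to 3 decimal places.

dN/dt = rN(1 − N/K) = 0.16 × 1560 × (1 − 1560/1910).
1 − 1560/1910 = 0.18325; dN/dt = 0.16 × 1560 × 0.18325 = 45.738.

45.738 flies per day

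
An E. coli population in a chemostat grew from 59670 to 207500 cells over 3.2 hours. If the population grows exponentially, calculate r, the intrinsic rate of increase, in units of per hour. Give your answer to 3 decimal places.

0.389 per hour

From N(t) = N₀·e^(rt): e^(r·3.2) = 207500/59670 = 3.4775.
r·3.2 = ln(3.4775) = 1.2463, so r = 1.2463/3.2 = 0.38947.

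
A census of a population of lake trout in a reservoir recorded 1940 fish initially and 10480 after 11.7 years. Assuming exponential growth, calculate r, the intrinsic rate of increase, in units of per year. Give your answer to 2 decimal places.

From N(t) = N₀·e^(rt): e^(r·11.7) = 10480/1940 = 5.4021.
r·11.7 = ln(5.4021) = 1.6868, so r = 1.6868/11.7 = 0.14417.

0.14 per year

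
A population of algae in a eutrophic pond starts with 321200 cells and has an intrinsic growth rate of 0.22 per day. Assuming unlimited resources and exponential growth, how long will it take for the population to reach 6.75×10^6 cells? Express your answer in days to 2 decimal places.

Set N₀·e^(rt) = 6.75×10^6: e^(0.22·t) = 6.75×10^6/321200 = 21.015.
0.22·t = ln(21.015) = 3.0452, so t = 3.0452/0.22 = 13.842.

13.84 days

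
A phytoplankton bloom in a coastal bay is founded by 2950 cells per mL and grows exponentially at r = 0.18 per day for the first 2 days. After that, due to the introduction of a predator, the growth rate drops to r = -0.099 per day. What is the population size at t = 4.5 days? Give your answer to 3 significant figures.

3300 cells per mL

Phase 1: N(2) = 2950·e^(0.18×2) = 2950·e^0.36 = 4228.32.
Phase 2 runs for 4.5 − 2 = 2.5 days at r = -0.099.
N(4.5) = 4228.32·e^(-0.099×2.5) = 4228.32·e^-0.2475 = 3301.26.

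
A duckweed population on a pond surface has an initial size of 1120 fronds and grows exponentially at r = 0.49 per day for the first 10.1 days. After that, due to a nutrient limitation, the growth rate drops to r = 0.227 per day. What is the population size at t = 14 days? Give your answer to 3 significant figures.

Phase 1: N(10.1) = 1120·e^(0.49×10.1) = 1120·e^4.949 = 157958.
Phase 2 runs for 14 − 10.1 = 3.9 days at r = 0.227.
N(14) = 157958·e^(0.227×3.9) = 157958·e^0.8853 = 382844.

383000 fronds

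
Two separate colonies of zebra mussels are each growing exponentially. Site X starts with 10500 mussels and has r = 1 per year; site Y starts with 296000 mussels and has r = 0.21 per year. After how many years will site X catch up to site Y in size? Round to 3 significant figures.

4.23 years

Set 10500·e^(1t) = 296000·e^(0.21t).
e^((1 − 0.21)t) = 296000/10500 → e^(0.79·t) = 28.19.
0.79·t = ln(28.19) = 3.339, so t = 3.339/0.79 = 4.2266.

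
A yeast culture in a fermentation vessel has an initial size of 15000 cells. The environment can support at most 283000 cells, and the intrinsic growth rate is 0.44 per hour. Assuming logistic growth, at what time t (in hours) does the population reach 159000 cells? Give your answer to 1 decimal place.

A = (K − N₀)/N₀ = (283000 − 15000)/15000 = 17.867.
Solve 283000/(1 + 17.867·e^(−0.44t)) = 159000: 1 + 17.867·e^(−0.44t) = 1.7799, so e^(−0.44t) = 0.0436497.
−0.44·t = ln(0.0436497) = -3.1316, so t = 3.1316/0.44 = 7.1172.

7.1 hours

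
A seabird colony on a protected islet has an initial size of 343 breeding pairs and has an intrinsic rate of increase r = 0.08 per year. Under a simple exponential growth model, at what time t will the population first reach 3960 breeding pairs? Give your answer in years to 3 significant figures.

Set N₀·e^(rt) = 3960: e^(0.08·t) = 3960/343 = 11.545.
0.08·t = ln(11.545) = 2.4463, so t = 2.4463/0.08 = 30.578.

30.6 years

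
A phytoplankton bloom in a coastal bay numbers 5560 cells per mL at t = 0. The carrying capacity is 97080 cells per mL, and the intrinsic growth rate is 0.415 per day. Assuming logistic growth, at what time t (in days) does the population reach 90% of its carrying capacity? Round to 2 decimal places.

A = (K − N₀)/N₀ = (97080 − 5560)/5560 = 16.46.
Solve 97080/(1 + 16.46·e^(−0.415t)) = 87372: 1 + 16.46·e^(−0.415t) = 1.1111, so e^(−0.415t) = 0.00675019.
−0.415·t = ln(0.00675019) = -4.9982, so t = 4.9982/0.415 = 12.044.

12.04 days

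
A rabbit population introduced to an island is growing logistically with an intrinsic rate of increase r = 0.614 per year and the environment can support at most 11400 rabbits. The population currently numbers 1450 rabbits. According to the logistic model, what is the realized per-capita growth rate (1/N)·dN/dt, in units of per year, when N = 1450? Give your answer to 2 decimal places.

0.54 per year

(1/N)·dN/dt = r(1 − N/K) = 0.614 × (1 − 1450/11400).
= 0.614 × 0.87281 = 0.5359.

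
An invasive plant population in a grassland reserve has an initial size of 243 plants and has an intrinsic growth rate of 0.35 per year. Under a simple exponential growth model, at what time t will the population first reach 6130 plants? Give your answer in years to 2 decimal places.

9.22 years

Set N₀·e^(rt) = 6130: e^(0.35·t) = 6130/243 = 25.226.
0.35·t = ln(25.226) = 3.2279, so t = 3.2279/0.35 = 9.2225.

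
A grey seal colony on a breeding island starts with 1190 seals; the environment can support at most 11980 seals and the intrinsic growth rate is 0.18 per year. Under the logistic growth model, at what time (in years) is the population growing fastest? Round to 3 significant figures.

Logistic growth is fastest at N = K/2 = 5990.
A = (K − N₀)/N₀ = 9.0672. Set K/(1 + A·e^(−rt)) = K/2 → A·e^(−rt) = 1.
e^(−0.18t) = 1/9.0672 = 0.110287, so t = ln(9.0672)/0.18 = 2.2047/0.18 = 12.248.

12.2 years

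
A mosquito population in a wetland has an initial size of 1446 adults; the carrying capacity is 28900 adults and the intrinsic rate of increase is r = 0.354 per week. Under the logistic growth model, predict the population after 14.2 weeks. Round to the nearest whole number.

25699 adults

A = (K − N₀)/N₀ = (28900 − 1446)/1446 = 18.986.
N(t) = K/(1 + A·e^(−rt)) = 28900/(1 + 18.986×e^(−0.354×14.2)).
e^(−5.027) = 0.0065598; denominator = 1 + 18.986×0.0065598 = 1.1245.
N = 28900/1.1245 = 25699.3.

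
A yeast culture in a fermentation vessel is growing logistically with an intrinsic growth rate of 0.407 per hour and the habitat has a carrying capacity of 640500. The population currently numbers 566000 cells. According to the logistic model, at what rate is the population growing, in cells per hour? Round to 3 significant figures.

dN/dt = rN(1 − N/K) = 0.407 × 566000 × (1 − 566000/640500).
1 − 566000/640500 = 0.11632; dN/dt = 0.407 × 566000 × 0.11632 = 26795.

26800 cells per hour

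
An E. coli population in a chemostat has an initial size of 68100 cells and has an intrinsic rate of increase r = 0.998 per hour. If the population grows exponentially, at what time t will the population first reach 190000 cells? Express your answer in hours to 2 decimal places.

1.03 hours

Set N₀·e^(rt) = 190000: e^(0.998·t) = 190000/68100 = 2.79.
0.998·t = ln(2.79) = 1.026, so t = 1.026/0.998 = 1.0281.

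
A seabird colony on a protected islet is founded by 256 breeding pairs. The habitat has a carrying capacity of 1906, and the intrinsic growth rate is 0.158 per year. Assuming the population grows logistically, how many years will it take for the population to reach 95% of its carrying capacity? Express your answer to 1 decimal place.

30.4 years

A = (K − N₀)/N₀ = (1906 − 256)/256 = 6.4453.
Solve 1906/(1 + 6.4453·e^(−0.158t)) = 1810.7: 1 + 6.4453·e^(−0.158t) = 1.0526, so e^(−0.158t) = 0.00816587.
−0.158·t = ln(0.00816587) = -4.8078, so t = 4.8078/0.158 = 30.429.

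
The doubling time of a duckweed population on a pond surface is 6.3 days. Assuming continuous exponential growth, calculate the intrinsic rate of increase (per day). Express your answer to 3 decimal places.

r = ln(2)/t_d = 0.6931/6.3 = 0.11002.

0.110 per day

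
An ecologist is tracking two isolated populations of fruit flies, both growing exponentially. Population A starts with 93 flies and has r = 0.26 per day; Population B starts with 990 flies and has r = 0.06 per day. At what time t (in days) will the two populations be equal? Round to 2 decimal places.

11.83 days

Set 93·e^(0.26t) = 990·e^(0.06t).
e^((0.26 − 0.06)t) = 990/93 → e^(0.2·t) = 10.645.
0.2·t = ln(10.645) = 2.3651, so t = 2.3651/0.2 = 11.826.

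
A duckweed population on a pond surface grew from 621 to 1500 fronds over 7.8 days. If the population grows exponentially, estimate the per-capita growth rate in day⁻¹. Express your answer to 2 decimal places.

From N(t) = N₀·e^(rt): e^(r·7.8) = 1500/621 = 2.4155.
r·7.8 = ln(2.4155) = 0.88189, so r = 0.88189/7.8 = 0.11306.

0.11 per day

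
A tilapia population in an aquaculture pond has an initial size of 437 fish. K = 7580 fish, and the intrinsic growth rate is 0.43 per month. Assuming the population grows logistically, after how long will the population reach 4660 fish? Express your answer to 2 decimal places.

A = (K − N₀)/N₀ = (7580 − 437)/437 = 16.346.
Solve 7580/(1 + 16.346·e^(−0.43t)) = 4660: 1 + 16.346·e^(−0.43t) = 1.6266, so e^(−0.43t) = 0.0383352.
−0.43·t = ln(0.0383352) = -3.2614, so t = 3.2614/0.43 = 7.5846.

7.58 months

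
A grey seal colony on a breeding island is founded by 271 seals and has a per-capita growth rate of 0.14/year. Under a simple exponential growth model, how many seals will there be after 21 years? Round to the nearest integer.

N(t) = N₀·e^(rt) = 271 × e^(0.14×21) = 271 × e^2.94.
e^2.94 ≈ 18.916, so N ≈ 271 × 18.916 = 5126.19.

5126 seals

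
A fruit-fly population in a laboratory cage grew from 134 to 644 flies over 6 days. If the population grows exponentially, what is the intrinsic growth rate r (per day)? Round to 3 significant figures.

From N(t) = N₀·e^(rt): e^(r·6) = 644/134 = 4.806.
r·6 = ln(4.806) = 1.5699, so r = 1.5699/6 = 0.26164.

0.262 per day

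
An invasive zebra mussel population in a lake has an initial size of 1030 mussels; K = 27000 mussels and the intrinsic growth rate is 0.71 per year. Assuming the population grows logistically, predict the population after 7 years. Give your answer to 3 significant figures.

23000 mussels

A = (K − N₀)/N₀ = (27000 − 1030)/1030 = 25.214.
N(t) = K/(1 + A·e^(−rt)) = 27000/(1 + 25.214×e^(−0.71×7)).
e^(−4.97) = 0.0069431; denominator = 1 + 25.214×0.0069431 = 1.1751.
N = 27000/1.1751 = 22977.5.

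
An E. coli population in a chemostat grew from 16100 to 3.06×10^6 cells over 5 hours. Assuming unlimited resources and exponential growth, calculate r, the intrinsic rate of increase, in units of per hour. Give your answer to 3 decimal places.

1.049 per hour

From N(t) = N₀·e^(rt): e^(r·5) = 3.06×10^6/16100 = 190.06.
r·5 = ln(190.06) = 5.2474, so r = 5.2474/5 = 1.0495.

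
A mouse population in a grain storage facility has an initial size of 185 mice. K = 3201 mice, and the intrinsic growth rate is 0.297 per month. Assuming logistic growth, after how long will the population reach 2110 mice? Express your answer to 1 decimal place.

A = (K − N₀)/N₀ = (3201 − 185)/185 = 16.303.
Solve 3201/(1 + 16.303·e^(−0.297t)) = 2110: 1 + 16.303·e^(−0.297t) = 1.5171, so e^(−0.297t) = 0.0317163.
−0.297·t = ln(0.0317163) = -3.4509, so t = 3.4509/0.297 = 11.619.

11.6 months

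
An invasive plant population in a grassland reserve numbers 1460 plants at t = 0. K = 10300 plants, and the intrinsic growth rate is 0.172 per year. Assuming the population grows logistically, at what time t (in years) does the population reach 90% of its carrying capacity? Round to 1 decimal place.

23.2 years

A = (K − N₀)/N₀ = (10300 − 1460)/1460 = 6.0548.
Solve 10300/(1 + 6.0548·e^(−0.172t)) = 9270: 1 + 6.0548·e^(−0.172t) = 1.1111, so e^(−0.172t) = 0.0183509.
−0.172·t = ln(0.0183509) = -3.9981, so t = 3.9981/0.172 = 23.245.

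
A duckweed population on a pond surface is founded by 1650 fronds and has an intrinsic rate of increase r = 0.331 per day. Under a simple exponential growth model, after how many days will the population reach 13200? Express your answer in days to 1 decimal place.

Set N₀·e^(rt) = 13200: e^(0.331·t) = 13200/1650 = 8.
0.331·t = ln(8) = 2.0794, so t = 2.0794/0.331 = 6.2823.

6.3 days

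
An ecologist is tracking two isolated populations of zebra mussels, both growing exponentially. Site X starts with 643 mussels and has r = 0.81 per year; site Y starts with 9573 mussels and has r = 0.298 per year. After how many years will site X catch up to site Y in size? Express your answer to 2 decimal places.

5.27 years

Set 643·e^(0.81t) = 9573·e^(0.298t).
e^((0.81 − 0.298)t) = 9573/643 → e^(0.512·t) = 14.888.
0.512·t = ln(14.888) = 2.7006, so t = 2.7006/0.512 = 5.2745.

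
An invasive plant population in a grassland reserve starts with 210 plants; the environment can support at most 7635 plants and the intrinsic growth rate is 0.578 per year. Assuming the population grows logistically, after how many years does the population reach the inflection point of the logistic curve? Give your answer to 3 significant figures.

Logistic growth is fastest at N = K/2 = 3817.5.
A = (K − N₀)/N₀ = 35.357. Set K/(1 + A·e^(−rt)) = K/2 → A·e^(−rt) = 1.
e^(−0.578t) = 1/35.357 = 0.0282828, so t = ln(35.357)/0.578 = 3.5655/0.578 = 6.1687.

6.17 years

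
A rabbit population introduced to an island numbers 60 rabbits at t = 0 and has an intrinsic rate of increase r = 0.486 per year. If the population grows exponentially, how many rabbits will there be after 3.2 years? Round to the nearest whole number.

284 rabbits

N(t) = N₀·e^(rt) = 60 × e^(0.486×3.2) = 60 × e^1.555.
e^1.555 ≈ 4.736, so N ≈ 60 × 4.736 = 284.162.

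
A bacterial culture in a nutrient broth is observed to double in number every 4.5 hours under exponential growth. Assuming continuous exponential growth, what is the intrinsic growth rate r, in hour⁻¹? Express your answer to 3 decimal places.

r = ln(2)/t_d = 0.6931/4.5 = 0.15403.

0.154 per hour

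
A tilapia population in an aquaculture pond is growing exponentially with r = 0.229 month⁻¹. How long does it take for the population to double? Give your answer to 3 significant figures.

Doubling time t_d = ln(2)/r = 0.6931/0.229 = 3.0268.

3.03 months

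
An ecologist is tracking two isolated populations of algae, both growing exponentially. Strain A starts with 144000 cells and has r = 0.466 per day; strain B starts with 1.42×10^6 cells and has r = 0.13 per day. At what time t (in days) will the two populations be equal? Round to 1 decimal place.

6.8 days

Set 144000·e^(0.466t) = 1.42×10^6·e^(0.13t).
e^((0.466 − 0.13)t) = 1.42×10^6/144000 → e^(0.336·t) = 9.8611.
0.336·t = ln(9.8611) = 2.2886, so t = 2.2886/0.336 = 6.8113.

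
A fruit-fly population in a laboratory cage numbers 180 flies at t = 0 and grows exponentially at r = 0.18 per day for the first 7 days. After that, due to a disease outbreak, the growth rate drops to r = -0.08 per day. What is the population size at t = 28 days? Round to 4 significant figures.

118.3 flies

Phase 1: N(7) = 180·e^(0.18×7) = 180·e^1.26 = 634.576.
Phase 2 runs for 28 − 7 = 21 days at r = -0.08.
N(28) = 634.576·e^(-0.08×21) = 634.576·e^-1.68 = 118.268.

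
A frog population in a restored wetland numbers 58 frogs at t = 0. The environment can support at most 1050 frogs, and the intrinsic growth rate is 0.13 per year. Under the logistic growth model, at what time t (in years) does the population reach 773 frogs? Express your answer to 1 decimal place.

29.7 years

A = (K − N₀)/N₀ = (1050 − 58)/58 = 17.103.
Solve 1050/(1 + 17.103·e^(−0.13t)) = 773: 1 + 17.103·e^(−0.13t) = 1.3583, so e^(−0.13t) = 0.0209516.
−0.13·t = ln(0.0209516) = -3.8655, so t = 3.8655/0.13 = 29.735.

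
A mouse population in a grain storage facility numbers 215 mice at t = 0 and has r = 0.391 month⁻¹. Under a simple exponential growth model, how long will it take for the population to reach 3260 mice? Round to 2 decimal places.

6.95 months

Set N₀·e^(rt) = 3260: e^(0.391·t) = 3260/215 = 15.163.
0.391·t = ln(15.163) = 2.7188, so t = 2.7188/0.391 = 6.9536.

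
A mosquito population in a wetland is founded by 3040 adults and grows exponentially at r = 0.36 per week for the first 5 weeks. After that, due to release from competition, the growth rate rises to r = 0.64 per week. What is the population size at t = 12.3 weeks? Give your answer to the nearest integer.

Phase 1: N(5) = 3040·e^(0.36×5) = 3040·e^1.8 = 18390.9.
Phase 2 runs for 12.3 − 5 = 7.3 weeks at r = 0.64.
N(12.3) = 18390.9·e^(0.64×7.3) = 18390.9·e^4.672 = 1.966199×10^6.

1966199 adults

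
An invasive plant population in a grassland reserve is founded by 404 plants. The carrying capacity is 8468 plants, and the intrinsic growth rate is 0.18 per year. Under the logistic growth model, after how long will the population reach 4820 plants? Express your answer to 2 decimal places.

18.18 years

A = (K − N₀)/N₀ = (8468 − 404)/404 = 19.96.
Solve 8468/(1 + 19.96·e^(−0.18t)) = 4820: 1 + 19.96·e^(−0.18t) = 1.7568, so e^(−0.18t) = 0.0379174.
−0.18·t = ln(0.0379174) = -3.2723, so t = 3.2723/0.18 = 18.18.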